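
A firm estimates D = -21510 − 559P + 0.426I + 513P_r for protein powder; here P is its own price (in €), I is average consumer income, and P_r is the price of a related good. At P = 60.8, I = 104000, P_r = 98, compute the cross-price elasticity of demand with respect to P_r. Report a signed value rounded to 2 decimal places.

At the given values, D = -21510 − 559(60.8) + 0.426(104000) + 513(98) = 39080.8.
∂D/∂P_r = 513.
E = (513) × (98/39080.8) = 1.2864…

1.29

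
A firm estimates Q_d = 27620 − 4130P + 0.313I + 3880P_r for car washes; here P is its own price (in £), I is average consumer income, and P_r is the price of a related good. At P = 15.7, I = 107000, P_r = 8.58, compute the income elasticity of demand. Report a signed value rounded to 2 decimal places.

At the given values, Q_d = 27620 − 4130(15.7) + 0.313(107000) + 3880(8.58) = 29560.4.
∂Q_d/∂I = 0.313.
E = (0.313) × (107000/29560.4) = 1.1329…

1.13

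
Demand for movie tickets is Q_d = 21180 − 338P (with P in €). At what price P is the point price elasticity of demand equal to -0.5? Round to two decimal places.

20.89

Ed = −338P/(21180 − 338P). Set this equal to -0.5:
338P = 0.5·(21180 − 338P) ⇒ 338P(1 + 0.5) = 0.5·21180
P = 0.5·21180 / (338·1.5) = 20.8875…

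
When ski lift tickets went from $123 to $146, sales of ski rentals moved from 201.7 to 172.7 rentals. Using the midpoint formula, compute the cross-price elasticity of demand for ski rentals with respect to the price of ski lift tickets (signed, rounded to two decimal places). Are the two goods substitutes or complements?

-0.91; complements

%ΔQ_{ski rentals} = (172.7 − 201.7)/avg = -29/187.2 = -0.154914…
%ΔP_{ski lift tickets} = (146 − 123)/avg = 23/134.5 = 0.171003…
E_cross = (-29/187.2) / (23/134.5) = -0.9059…
E_cross < 0 ⇒ the goods are complements.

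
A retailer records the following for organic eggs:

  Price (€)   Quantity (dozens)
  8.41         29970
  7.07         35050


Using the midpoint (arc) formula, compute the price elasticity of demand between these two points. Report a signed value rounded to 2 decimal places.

%ΔQ = (35050 − 29970) / [(29970 + 35050)/2] = 5080/32510 = 0.156259…
%ΔP = (7.07 − 8.41) / [(8.41 + 7.07)/2] = -1.34/7.74 = -0.173126…
Arc Ed = %ΔQ / %ΔP = (5080/32510) / (-1.34/7.74) = -0.9025…

-0.90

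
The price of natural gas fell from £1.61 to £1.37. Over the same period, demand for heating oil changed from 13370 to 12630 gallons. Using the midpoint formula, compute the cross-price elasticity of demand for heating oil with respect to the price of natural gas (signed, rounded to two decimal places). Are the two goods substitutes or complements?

%ΔQ_{heating oil} = (12630 − 13370)/avg = -740/13000 = -0.056923…
%ΔP_{natural gas} = (1.37 − 1.61)/avg = -0.24/1.49 = -0.161073…
E_cross = (-740/13000) / (-0.24/1.49) = 0.3533…
E_cross > 0 ⇒ the goods are substitutes.

0.35; substitutes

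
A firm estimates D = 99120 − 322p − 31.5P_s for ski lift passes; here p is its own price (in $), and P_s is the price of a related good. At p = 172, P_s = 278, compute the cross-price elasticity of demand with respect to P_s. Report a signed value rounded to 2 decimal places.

At the given values, D = 99120 − 322(172) − 31.5(278) = 34979.
∂D/∂P_s = -31.5.
E = (-31.5) × (278/34979) = -0.2503…

-0.25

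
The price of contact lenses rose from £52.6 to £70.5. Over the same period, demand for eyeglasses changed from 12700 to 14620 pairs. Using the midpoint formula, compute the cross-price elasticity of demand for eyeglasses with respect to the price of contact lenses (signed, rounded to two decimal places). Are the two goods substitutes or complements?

0.48; substitutes

%ΔQ_{eyeglasses} = (14620 − 12700)/avg = 1920/13660 = 0.140556…
%ΔP_{contact lenses} = (70.5 − 52.6)/avg = 17.9/61.55 = 0.290820…
E_cross = (1920/13660) / (17.9/61.55) = 0.4833…
E_cross > 0 ⇒ the goods are substitutes.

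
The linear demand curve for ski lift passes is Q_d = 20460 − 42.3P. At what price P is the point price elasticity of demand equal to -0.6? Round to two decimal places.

Ed = −42.3P/(20460 − 42.3P). Set this equal to -0.6:
42.3P = 0.6·(20460 − 42.3P) ⇒ 42.3P(1 + 0.6) = 0.6·20460
P = 0.6·20460 / (42.3·1.6) = 181.3829…

181.38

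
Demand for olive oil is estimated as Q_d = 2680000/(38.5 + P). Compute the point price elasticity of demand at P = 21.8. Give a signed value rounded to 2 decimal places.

dQ_d/dP = −2680000/(38.5 + P)² = -737.055. At P = 21.8, Q_d = 44444.4.
Ed = (dQ_d/dP)·(P/Q_d) = (-737.055) × (21.8/44444.4) = -0.3615…

-0.36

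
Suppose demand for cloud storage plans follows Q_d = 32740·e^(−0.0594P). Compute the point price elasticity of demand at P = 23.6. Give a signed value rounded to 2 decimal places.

-1.40

dQ_d/dP = −0.0594·Q_d = -478.689. At P = 23.6, Q_d = 8058.74.
Ed = (dQ_d/dP)·(P/Q_d) = (-478.689) × (23.6/8058.74) = -1.4018…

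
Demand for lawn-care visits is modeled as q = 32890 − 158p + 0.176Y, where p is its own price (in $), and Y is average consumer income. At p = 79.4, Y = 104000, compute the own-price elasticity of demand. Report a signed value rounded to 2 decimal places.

At the given values, q = 32890 − 158(79.4) + 0.176(104000) = 38648.8.
∂q/∂p = −158.
E = (-158) × (79.4/38648.8) = -0.3245…

-0.32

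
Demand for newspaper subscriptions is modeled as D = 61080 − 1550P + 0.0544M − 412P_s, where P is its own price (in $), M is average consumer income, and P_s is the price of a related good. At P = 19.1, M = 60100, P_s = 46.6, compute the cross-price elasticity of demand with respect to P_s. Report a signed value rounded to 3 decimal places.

At the given values, D = 61080 − 1550(19.1) + 0.0544(60100) − 412(46.6) = 15545.24.
∂D/∂P_s = -412.
E = (-412) × (46.6/15545.24) = -1.23505…

-1.235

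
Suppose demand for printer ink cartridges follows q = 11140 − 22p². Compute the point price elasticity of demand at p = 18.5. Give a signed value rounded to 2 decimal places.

-4.17

dq/dp = −2·22·p = -814. At p = 18.5, q = 3610.5.
Ed = (dq/dp)·(p/q) = (-814) × (18.5/3610.5) = -4.1708…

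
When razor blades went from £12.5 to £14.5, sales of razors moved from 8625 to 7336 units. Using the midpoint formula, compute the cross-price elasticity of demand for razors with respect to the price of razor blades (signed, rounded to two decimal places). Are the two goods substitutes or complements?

%ΔQ_{razors} = (7336 − 8625)/avg = -1289/7980.5 = -0.161518…
%ΔP_{razor blades} = (14.5 − 12.5)/avg = 2/13.5 = 0.148148…
E_cross = (-1289/7980.5) / (2/13.5) = -1.0902…
E_cross < 0 ⇒ the goods are complements.

-1.09; complements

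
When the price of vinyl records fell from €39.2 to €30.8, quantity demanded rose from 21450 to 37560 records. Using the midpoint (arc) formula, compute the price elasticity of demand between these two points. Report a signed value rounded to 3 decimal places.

%ΔQ = (37560 − 21450) / [(21450 + 37560)/2] = 16110/29505 = 0.546009…
%ΔP = (30.8 − 39.2) / [(39.2 + 30.8)/2] = -8.4/35 = -0.24
Arc Ed = %ΔQ / %ΔP = (16110/29505) / (-8.4/35) = -2.27503…

-2.275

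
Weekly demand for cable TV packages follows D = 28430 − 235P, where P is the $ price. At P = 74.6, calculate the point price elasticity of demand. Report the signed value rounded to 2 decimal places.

-1.61

dD/dP = −235. At P = 74.6, D = 28430 − 235(74.6) = 10899.
Ed = (dD/dP)·(P/D) = −235 × (74.6/10899) = -1.6084…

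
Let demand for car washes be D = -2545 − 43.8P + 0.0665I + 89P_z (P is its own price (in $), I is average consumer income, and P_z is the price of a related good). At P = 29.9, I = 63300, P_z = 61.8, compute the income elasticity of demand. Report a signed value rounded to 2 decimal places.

At the given values, D = -2545 − 43.8(29.9) + 0.0665(63300) + 89(61.8) = 5855.03.
∂D/∂I = 0.0665.
E = (0.0665) × (63300/5855.03) = 0.7189…

0.72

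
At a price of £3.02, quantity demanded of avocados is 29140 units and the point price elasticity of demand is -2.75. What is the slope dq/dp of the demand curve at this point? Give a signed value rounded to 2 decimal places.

-26534.77

Ed = (dq/dp)·(p/q) ⇒ dq/dp = Ed·q/p = (-2.75)·29140/3.02 = -26534.7682…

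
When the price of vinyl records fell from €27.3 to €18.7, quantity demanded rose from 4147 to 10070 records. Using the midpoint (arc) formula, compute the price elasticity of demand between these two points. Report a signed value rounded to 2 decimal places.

%ΔQ = (10070 − 4147) / [(4147 + 10070)/2] = 5923/7108.5 = 0.833227…
%ΔP = (18.7 − 27.3) / [(27.3 + 18.7)/2] = -8.6/23 = -0.373913…
Arc Ed = %ΔQ / %ΔP = (5923/7108.5) / (-8.6/23) = -2.2283…

-2.23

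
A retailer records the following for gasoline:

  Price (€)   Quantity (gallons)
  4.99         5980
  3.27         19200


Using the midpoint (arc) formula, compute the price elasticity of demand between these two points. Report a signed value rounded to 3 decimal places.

%ΔQ = (19200 − 5980) / [(5980 + 19200)/2] = 13220/12590 = 1.050039…
%ΔP = (3.27 − 4.99) / [(4.99 + 3.27)/2] = -1.72/4.13 = -0.416464…
Arc Ed = %ΔQ / %ΔP = (13220/12590) / (-1.72/4.13) = -2.52131…

-2.521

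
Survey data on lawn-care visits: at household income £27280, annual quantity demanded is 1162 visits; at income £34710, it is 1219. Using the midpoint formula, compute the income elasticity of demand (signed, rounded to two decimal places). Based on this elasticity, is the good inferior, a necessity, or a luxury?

%ΔQ = (1219 − 1162)/[( 1162 + 1219)/2] = 57/1190.5 = 0.047879…
%ΔIncome = (34710 − 27280)/[( 27280 + 34710)/2] = 7430/30995 = 0.239716…
E_income = (57/1190.5) / (7430/30995) = 0.1997…
0 < E_income < 1 ⇒ normal good, necessity.

0.20; necessity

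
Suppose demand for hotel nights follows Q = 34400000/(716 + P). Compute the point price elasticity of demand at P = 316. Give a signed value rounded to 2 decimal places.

dQ/dP = −34400000/(716 + P)² = -32.2997. At P = 316, Q = 33333.3.
Ed = (dQ/dP)·(P/Q) = (-32.2997) × (316/33333.3) = -0.3062…

-0.31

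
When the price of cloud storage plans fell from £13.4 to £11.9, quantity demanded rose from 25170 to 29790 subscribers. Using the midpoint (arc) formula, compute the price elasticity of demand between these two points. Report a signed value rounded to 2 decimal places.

%ΔQ = (29790 − 25170) / [(25170 + 29790)/2] = 4620/27480 = 0.168122…
%ΔP = (11.9 − 13.4) / [(13.4 + 11.9)/2] = -1.5/12.65 = -0.118577…
Arc Ed = %ΔQ / %ΔP = (4620/27480) / (-1.5/12.65) = -1.4178…

-1.42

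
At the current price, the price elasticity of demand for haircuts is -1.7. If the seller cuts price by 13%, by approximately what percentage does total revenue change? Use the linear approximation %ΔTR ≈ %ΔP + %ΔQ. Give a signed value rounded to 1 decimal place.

%ΔQ ≈ Ed × %ΔP = (-1.7) × (-13%) = +22.1000%
%ΔTR ≈ %ΔP + %ΔQ = (-13%) + (+22.1000%) = +9.1000%

+9.1%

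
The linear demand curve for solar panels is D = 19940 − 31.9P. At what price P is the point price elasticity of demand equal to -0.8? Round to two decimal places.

Ed = −31.9P/(19940 − 31.9P). Set this equal to -0.8:
31.9P = 0.8·(19940 − 31.9P) ⇒ 31.9P(1 + 0.8) = 0.8·19940
P = 0.8·19940 / (31.9·1.8) = 277.8126…

277.81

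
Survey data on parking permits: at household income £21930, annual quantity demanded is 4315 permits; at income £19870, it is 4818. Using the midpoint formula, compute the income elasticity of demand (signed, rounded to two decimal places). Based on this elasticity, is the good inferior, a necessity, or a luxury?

%ΔQ = (4818 − 4315)/[( 4315 + 4818)/2] = 503/4566.5 = 0.110150…
%ΔIncome = (19870 − 21930)/[( 21930 + 19870)/2] = -2060/20900 = -0.098564…
E_income = (503/4566.5) / (-2060/20900) = -1.1175…
E_income < 0 ⇒ inferior good.

-1.12; inferior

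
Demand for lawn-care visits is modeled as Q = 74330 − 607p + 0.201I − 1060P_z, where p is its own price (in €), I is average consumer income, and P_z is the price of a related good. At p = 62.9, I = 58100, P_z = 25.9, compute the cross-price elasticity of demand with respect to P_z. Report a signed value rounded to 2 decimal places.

At the given values, Q = 74330 − 607(62.9) + 0.201(58100) − 1060(25.9) = 20373.8.
∂Q/∂P_z = -1060.
E = (-1060) × (25.9/20373.8) = -1.3475…

-1.35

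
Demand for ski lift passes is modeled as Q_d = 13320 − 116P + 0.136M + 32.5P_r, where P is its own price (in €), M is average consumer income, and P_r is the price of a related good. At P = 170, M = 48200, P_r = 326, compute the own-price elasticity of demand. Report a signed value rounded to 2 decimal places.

-1.83

At the given values, Q_d = 13320 − 116(170) + 0.136(48200) + 32.5(326) = 10750.2.
∂Q_d/∂P = −116.
E = (-116) × (170/10750.2) = -1.8343…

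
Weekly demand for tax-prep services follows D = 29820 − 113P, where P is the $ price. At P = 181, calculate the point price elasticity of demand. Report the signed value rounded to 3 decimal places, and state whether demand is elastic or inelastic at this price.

-2.184; elastic

dD/dP = −113. At P = 181, D = 29820 − 113(181) = 9367.
Ed = (dD/dP)·(P/D) = −113 × (181/9367) = -2.18351…
|Ed| = 2.184 > 1, so demand is elastic.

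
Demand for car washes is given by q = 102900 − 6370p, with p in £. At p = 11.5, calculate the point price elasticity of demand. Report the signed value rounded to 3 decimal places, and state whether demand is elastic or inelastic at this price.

dq/dp = −6370. At p = 11.5, q = 102900 − 6370(11.5) = 29645.
Ed = (dq/dp)·(p/q) = −6370 × (11.5/29645) = -2.47107…
|Ed| = 2.471 > 1, so demand is elastic.

-2.471; elastic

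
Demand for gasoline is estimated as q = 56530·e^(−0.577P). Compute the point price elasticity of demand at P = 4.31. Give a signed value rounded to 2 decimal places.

-2.49

dq/dP = −0.577·q = -2712.82. At P = 4.31, q = 4701.59.
Ed = (dq/dP)·(P/q) = (-2712.82) × (4.31/4701.59) = -2.4868…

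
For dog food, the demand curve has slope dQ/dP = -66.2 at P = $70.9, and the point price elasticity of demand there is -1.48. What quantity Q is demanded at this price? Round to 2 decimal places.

3171.34

Ed = (dQ/dP)·(P/Q) ⇒ Q = (dQ/dP)·P/Ed = (-66.2)·70.9/(-1.48) = 3171.3378…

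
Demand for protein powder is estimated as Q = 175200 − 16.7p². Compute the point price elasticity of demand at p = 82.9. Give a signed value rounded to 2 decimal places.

dQ/dp = −2·16.7·p = -2768.86. At p = 82.9, Q = 60430.753.
Ed = (dQ/dp)·(p/Q) = (-2768.86) × (82.9/60430.753) = -3.7983…

-3.80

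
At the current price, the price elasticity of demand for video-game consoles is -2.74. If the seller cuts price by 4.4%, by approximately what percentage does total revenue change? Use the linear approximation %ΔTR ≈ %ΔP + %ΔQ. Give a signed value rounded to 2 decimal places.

%ΔQ ≈ Ed × %ΔP = (-2.74) × (-4.4%) = +12.0560%
%ΔTR ≈ %ΔP + %ΔQ = (-4.4%) + (+12.0560%) = +7.6560%

+7.66%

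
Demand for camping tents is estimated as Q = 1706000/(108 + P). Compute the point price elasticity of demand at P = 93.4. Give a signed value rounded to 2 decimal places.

-0.46

dQ/dP = −1706000/(108 + P)² = -42.0591. At P = 93.4, Q = 8470.71.
Ed = (dQ/dP)·(P/Q) = (-42.0591) × (93.4/8470.71) = -0.4637…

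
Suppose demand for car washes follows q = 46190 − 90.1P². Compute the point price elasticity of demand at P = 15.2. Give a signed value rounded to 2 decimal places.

dq/dP = −2·90.1·P = -2739.04. At P = 15.2, q = 25373.296.
Ed = (dq/dP)·(P/q) = (-2739.04) × (15.2/25373.296) = -1.6408…

-1.64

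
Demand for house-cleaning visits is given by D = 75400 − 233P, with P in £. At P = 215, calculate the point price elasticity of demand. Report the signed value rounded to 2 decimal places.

-1.98

dD/dP = −233. At P = 215, D = 75400 − 233(215) = 25305.
Ed = (dD/dP)·(P/D) = −233 × (215/25305) = -1.9796…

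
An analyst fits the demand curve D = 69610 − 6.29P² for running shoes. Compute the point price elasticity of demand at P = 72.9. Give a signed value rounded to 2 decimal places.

-1.85

dD/dP = −2·6.29·P = -917.082. At P = 72.9, D = 36182.3611.
Ed = (dD/dP)·(P/D) = (-917.082) × (72.9/36182.3611) = -1.8477…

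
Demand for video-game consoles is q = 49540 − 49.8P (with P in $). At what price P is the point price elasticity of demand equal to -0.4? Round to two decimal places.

284.22

Ed = −49.8P/(49540 − 49.8P). Set this equal to -0.4:
49.8P = 0.4·(49540 − 49.8P) ⇒ 49.8P(1 + 0.4) = 0.4·49540
P = 0.4·49540 / (49.8·1.4) = 284.2226…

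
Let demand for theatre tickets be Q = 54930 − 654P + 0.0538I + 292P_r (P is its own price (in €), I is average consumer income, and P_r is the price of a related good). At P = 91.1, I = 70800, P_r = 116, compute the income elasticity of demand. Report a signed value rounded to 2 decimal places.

0.12

At the given values, Q = 54930 − 654(91.1) + 0.0538(70800) + 292(116) = 33031.64.
∂Q/∂I = 0.0538.
E = (0.0538) × (70800/33031.64) = 0.1153…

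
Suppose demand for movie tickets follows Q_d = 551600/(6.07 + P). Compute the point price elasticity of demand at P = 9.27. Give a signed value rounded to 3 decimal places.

dQ_d/dP = −551600/(6.07 + P)² = -2344.09. At P = 9.27, Q_d = 35958.3.
Ed = (dQ_d/dP)·(P/Q_d) = (-2344.09) × (9.27/35958.3) = -0.60430…

-0.604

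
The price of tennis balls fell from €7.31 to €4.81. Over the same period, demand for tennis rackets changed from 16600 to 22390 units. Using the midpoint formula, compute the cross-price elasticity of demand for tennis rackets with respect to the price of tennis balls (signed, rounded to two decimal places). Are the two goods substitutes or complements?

%ΔQ_{tennis rackets} = (22390 − 16600)/avg = 5790/19495 = 0.296999…
%ΔP_{tennis balls} = (4.81 − 7.31)/avg = -2.5/6.06 = -0.412541…
E_cross = (5790/19495) / (-2.5/6.06) = -0.7199…
E_cross < 0 ⇒ the goods are complements.

-0.72; complements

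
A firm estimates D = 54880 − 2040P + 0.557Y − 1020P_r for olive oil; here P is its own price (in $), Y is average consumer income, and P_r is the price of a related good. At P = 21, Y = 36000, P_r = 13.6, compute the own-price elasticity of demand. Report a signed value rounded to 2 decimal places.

At the given values, D = 54880 − 2040(21) + 0.557(36000) − 1020(13.6) = 18220.
∂D/∂P = −2040.
E = (-2040) × (21/18220) = -2.3512…

-2.35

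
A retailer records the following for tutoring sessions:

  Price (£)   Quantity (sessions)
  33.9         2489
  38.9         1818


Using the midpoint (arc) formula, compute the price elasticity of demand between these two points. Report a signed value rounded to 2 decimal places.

%ΔQ = (1818 − 2489) / [(2489 + 1818)/2] = -671/2153.5 = -0.311585…
%ΔP = (38.9 − 33.9) / [(33.9 + 38.9)/2] = 5/36.4 = 0.137362…
Arc Ed = %ΔQ / %ΔP = (-671/2153.5) / (5/36.4) = -2.2683…

-2.27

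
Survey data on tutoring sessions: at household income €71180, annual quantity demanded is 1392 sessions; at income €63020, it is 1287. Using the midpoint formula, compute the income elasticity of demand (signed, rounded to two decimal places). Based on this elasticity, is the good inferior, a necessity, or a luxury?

0.64; necessity

%ΔQ = (1287 − 1392)/[( 1392 + 1287)/2] = -105/1339.5 = -0.078387…
%ΔIncome = (63020 − 71180)/[( 71180 + 63020)/2] = -8160/67100 = -0.121609…
E_income = (-105/1339.5) / (-8160/67100) = 0.6445…
0 < E_income < 1 ⇒ normal good, necessity.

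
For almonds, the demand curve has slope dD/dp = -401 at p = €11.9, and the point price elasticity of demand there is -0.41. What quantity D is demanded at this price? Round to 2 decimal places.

11638.78

Ed = (dD/dp)·(p/D) ⇒ D = (dD/dp)·p/Ed = (-401)·11.9/(-0.41) = 11638.7804…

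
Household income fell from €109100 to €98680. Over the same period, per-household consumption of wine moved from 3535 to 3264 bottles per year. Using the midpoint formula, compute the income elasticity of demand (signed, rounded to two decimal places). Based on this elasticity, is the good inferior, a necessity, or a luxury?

0.79; necessity

%ΔQ = (3264 − 3535)/[( 3535 + 3264)/2] = -271/3399.5 = -0.079717…
%ΔIncome = (98680 − 109100)/[( 109100 + 98680)/2] = -10420/103890 = -0.100298…
E_income = (-271/3399.5) / (-10420/103890) = 0.7948…
0 < E_income < 1 ⇒ normal good, necessity.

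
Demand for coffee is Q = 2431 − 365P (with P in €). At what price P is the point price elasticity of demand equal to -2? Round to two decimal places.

Ed = −365P/(2431 − 365P). Set this equal to -2:
365P = 2·(2431 − 365P) ⇒ 365P(1 + 2) = 2·2431
P = 2·2431 / (365·3) = 4.4401…

4.44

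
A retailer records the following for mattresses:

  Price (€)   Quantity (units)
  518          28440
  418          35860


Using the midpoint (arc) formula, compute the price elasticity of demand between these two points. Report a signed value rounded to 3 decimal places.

%ΔQ = (35860 − 28440) / [(28440 + 35860)/2] = 7420/32150 = 0.230793…
%ΔP = (418 − 518) / [(518 + 418)/2] = -100/468 = -0.213675…
Arc Ed = %ΔQ / %ΔP = (7420/32150) / (-100/468) = -1.08011…

-1.080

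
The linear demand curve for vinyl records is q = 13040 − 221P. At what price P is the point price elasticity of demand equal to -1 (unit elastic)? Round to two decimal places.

29.50

Ed = −221P/(13040 − 221P). Set this equal to -1:
221P = 1·(13040 − 221P) ⇒ 221P(1 + 1) = 1·13040
P = 1·13040 / (221·2) = 29.5022…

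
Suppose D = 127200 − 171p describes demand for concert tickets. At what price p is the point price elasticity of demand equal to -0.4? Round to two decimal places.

Ed = −171p/(127200 − 171p). Set this equal to -0.4:
171p = 0.4·(127200 − 171p) ⇒ 171p(1 + 0.4) = 0.4·127200
p = 0.4·127200 / (171·1.4) = 212.5313…

212.53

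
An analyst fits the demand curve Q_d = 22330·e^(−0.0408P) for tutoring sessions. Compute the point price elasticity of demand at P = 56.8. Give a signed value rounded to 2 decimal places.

-2.32

dQ_d/dP = −0.0408·Q_d = -89.763. At P = 56.8, Q_d = 2200.07.
Ed = (dQ_d/dP)·(P/Q_d) = (-89.763) × (56.8/2200.07) = -2.3174…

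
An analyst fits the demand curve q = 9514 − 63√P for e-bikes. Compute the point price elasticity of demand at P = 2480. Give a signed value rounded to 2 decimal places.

dq/dP = −63/(2√P) = -0.632535. At P = 2480, q = 6376.63.
Ed = (dq/dP)·(P/q) = (-0.632535) × (2480/6376.63) = -0.2460…

-0.25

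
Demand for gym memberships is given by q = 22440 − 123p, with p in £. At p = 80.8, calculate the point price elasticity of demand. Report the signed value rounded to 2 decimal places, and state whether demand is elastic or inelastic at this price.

dq/dp = −123. At p = 80.8, q = 22440 − 123(80.8) = 12501.6.
Ed = (dq/dp)·(p/q) = −123 × (80.8/12501.6) = -0.7949…
|Ed| = 0.79 < 1, so demand is inelastic.

-0.79; inelastic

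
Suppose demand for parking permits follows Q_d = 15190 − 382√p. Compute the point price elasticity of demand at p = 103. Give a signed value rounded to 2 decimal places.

-0.17

dQ_d/dp = −382/(2√p) = -18.8198. At p = 103, Q_d = 11313.1.
Ed = (dQ_d/dp)·(p/Q_d) = (-18.8198) × (103/11313.1) = -0.1713…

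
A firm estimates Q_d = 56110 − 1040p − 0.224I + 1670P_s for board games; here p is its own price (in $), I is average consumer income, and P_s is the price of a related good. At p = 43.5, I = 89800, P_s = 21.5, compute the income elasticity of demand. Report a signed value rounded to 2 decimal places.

At the given values, Q_d = 56110 − 1040(43.5) − 0.224(89800) + 1670(21.5) = 26659.8.
∂Q_d/∂I = -0.224.
E = (-0.224) × (89800/26659.8) = -0.7545…

-0.75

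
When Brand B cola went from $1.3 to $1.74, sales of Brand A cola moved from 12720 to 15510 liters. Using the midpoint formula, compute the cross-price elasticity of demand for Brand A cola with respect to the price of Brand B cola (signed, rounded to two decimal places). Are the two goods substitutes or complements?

0.68; substitutes

%ΔQ_{Brand A cola} = (15510 − 12720)/avg = 2790/14115 = 0.197662…
%ΔP_{Brand B cola} = (1.74 − 1.3)/avg = 0.44/1.52 = 0.289473…
E_cross = (2790/14115) / (0.44/1.52) = 0.6828…
E_cross > 0 ⇒ the goods are substitutes.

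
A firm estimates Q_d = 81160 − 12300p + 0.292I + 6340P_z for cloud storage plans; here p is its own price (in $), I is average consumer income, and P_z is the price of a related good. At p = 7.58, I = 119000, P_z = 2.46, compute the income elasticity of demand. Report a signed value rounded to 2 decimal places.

At the given values, Q_d = 81160 − 12300(7.58) + 0.292(119000) + 6340(2.46) = 38270.4.
∂Q_d/∂I = 0.292.
E = (0.292) × (119000/38270.4) = 0.9079…

0.91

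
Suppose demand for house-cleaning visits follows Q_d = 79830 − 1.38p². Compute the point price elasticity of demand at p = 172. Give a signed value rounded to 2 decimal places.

dQ_d/dp = −2·1.38·p = -474.72. At p = 172, Q_d = 39004.08.
Ed = (dQ_d/dp)·(p/Q_d) = (-474.72) × (172/39004.08) = -2.0934…

-2.09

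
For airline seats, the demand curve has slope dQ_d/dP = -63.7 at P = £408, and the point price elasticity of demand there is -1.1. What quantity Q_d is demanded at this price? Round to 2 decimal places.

23626.91

Ed = (dQ_d/dP)·(P/Q_d) ⇒ Q_d = (dQ_d/dP)·P/Ed = (-63.7)·408/(-1.1) = 23626.9090…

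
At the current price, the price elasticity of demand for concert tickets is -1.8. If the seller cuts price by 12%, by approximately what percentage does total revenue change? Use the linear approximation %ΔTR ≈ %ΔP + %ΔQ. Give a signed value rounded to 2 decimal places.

%ΔQ ≈ Ed × %ΔP = (-1.8) × (-12%) = +21.6000%
%ΔTR ≈ %ΔP + %ΔQ = (-12%) + (+21.6000%) = +9.6000%

+9.60%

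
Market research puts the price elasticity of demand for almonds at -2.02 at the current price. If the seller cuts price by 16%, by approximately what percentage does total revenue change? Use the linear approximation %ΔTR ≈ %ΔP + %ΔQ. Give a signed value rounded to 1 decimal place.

+16.3%

%ΔQ ≈ Ed × %ΔP = (-2.02) × (-16%) = +32.3200%
%ΔTR ≈ %ΔP + %ΔQ = (-16%) + (+32.3200%) = +16.3200%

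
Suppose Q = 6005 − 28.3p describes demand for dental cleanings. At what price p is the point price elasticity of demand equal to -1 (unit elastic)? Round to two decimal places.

Ed = −28.3p/(6005 − 28.3p). Set this equal to -1:
28.3p = 1·(6005 − 28.3p) ⇒ 28.3p(1 + 1) = 1·6005
p = 1·6005 / (28.3·2) = 106.0954…

106.10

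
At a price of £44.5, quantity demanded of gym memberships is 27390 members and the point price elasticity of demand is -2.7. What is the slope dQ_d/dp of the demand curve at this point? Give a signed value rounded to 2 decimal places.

Ed = (dQ_d/dp)·(p/Q_d) ⇒ dQ_d/dp = Ed·Q_d/p = (-2.7)·27390/44.5 = -1661.8651…

-1661.87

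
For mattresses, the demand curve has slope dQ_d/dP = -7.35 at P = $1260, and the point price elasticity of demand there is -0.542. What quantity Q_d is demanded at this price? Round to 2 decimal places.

17086.72

Ed = (dQ_d/dP)·(P/Q_d) ⇒ Q_d = (dQ_d/dP)·P/Ed = (-7.35)·1260/(-0.542) = 17086.7158…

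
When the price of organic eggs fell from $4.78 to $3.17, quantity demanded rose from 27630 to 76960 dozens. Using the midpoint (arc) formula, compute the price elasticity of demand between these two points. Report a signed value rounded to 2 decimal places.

%ΔQ = (76960 − 27630) / [(27630 + 76960)/2] = 49330/52295 = 0.943302…
%ΔP = (3.17 − 4.78) / [(4.78 + 3.17)/2] = -1.61/3.975 = -0.405031…
Arc Ed = %ΔQ / %ΔP = (49330/52295) / (-1.61/3.975) = -2.3289…

-2.33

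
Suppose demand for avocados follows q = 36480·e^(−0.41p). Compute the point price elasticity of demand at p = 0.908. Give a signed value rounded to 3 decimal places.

dq/dp = −0.41·q = -10307.6. At p = 0.908, q = 25140.6.
Ed = (dq/dp)·(p/q) = (-10307.6) × (0.908/25140.6) = -0.37228

-0.372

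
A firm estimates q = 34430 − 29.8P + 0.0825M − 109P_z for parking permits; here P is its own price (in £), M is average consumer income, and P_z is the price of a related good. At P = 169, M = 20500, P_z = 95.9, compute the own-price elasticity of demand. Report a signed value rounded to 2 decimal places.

At the given values, q = 34430 − 29.8(169) + 0.0825(20500) − 109(95.9) = 20631.95.
∂q/∂P = −29.8.
E = (-29.8) × (169/20631.95) = -0.2440…

-0.24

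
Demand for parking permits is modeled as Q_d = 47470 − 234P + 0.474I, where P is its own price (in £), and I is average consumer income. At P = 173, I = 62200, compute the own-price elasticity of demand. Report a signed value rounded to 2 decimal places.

-1.11

At the given values, Q_d = 47470 − 234(173) + 0.474(62200) = 36470.8.
∂Q_d/∂P = −234.
E = (-234) × (173/36470.8) = -1.1099…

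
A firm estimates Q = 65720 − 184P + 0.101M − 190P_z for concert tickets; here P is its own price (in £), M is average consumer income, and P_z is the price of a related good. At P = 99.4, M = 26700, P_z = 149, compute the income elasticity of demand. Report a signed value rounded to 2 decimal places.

At the given values, Q = 65720 − 184(99.4) + 0.101(26700) − 190(149) = 21817.1.
∂Q/∂M = 0.101.
E = (0.101) × (26700/21817.1) = 0.1236…

0.12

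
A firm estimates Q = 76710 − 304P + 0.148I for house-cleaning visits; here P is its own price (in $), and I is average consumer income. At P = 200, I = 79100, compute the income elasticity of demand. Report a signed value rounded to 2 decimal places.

At the given values, Q = 76710 − 304(200) + 0.148(79100) = 27616.8.
∂Q/∂I = 0.148.
E = (0.148) × (79100/27616.8) = 0.4239…

0.42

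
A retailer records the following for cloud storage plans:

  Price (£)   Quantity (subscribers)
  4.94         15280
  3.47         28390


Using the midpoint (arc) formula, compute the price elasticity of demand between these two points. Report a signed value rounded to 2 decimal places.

%ΔQ = (28390 − 15280) / [(15280 + 28390)/2] = 13110/21835 = 0.600412…
%ΔP = (3.47 − 4.94) / [(4.94 + 3.47)/2] = -1.47/4.205 = -0.349583…
Arc Ed = %ΔQ / %ΔP = (13110/21835) / (-1.47/4.205) = -1.7175…

-1.72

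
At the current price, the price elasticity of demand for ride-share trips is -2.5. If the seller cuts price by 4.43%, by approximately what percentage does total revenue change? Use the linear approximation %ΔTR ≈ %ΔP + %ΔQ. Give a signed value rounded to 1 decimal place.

%ΔQ ≈ Ed × %ΔP = (-2.5) × (-4.43%) = +11.0750%
%ΔTR ≈ %ΔP + %ΔQ = (-4.43%) + (+11.0750%) = +6.6450%

+6.6%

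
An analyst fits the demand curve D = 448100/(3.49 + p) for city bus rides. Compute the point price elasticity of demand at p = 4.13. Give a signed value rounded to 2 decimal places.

dD/dp = −448100/(3.49 + p)² = -7717.29. At p = 4.13, D = 58805.8.
Ed = (dD/dp)·(p/D) = (-7717.29) × (4.13/58805.8) = -0.5419…

-0.54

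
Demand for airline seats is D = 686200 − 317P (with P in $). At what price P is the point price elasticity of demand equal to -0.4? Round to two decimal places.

Ed = −317P/(686200 − 317P). Set this equal to -0.4:
317P = 0.4·(686200 − 317P) ⇒ 317P(1 + 0.4) = 0.4·686200
P = 0.4·686200 / (317·1.4) = 618.4767…

618.48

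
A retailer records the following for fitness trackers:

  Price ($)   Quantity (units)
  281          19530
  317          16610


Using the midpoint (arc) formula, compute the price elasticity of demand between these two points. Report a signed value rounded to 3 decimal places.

%ΔQ = (16610 − 19530) / [(19530 + 16610)/2] = -2920/18070 = -0.161593…
%ΔP = (317 − 281) / [(281 + 317)/2] = 36/299 = 0.120401…
Arc Ed = %ΔQ / %ΔP = (-2920/18070) / (36/299) = -1.34212…

-1.342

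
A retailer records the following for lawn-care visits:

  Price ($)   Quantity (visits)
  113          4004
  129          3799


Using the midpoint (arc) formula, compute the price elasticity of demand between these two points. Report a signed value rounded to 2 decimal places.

-0.40

%ΔQ = (3799 − 4004) / [(4004 + 3799)/2] = -205/3901.5 = -0.052543…
%ΔP = (129 − 113) / [(113 + 129)/2] = 16/121 = 0.132231…
Arc Ed = %ΔQ / %ΔP = (-205/3901.5) / (16/121) = -0.3973…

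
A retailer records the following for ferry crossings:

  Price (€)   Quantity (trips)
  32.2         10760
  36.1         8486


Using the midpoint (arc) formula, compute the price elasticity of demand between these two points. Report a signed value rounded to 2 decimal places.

-2.07

%ΔQ = (8486 − 10760) / [(10760 + 8486)/2] = -2274/9623 = -0.236308…
%ΔP = (36.1 − 32.2) / [(32.2 + 36.1)/2] = 3.9/34.15 = 0.114202…
Arc Ed = %ΔQ / %ΔP = (-2274/9623) / (3.9/34.15) = -2.0692…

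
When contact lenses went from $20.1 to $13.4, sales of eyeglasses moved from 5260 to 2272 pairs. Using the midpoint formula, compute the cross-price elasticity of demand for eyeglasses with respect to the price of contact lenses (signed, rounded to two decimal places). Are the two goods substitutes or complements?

%ΔQ_{eyeglasses} = (2272 − 5260)/avg = -2988/3766 = -0.793414…
%ΔP_{contact lenses} = (13.4 − 20.1)/avg = -6.7/16.75 = -0.4
E_cross = (-2988/3766) / (-6.7/16.75) = 1.9835…
E_cross > 0 ⇒ the goods are substitutes.

1.98; substitutes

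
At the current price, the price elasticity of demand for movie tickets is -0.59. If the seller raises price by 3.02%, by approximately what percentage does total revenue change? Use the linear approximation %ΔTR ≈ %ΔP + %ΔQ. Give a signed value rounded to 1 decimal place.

+1.2%

%ΔQ ≈ Ed × %ΔP = (-0.59) × (+3.02%) = -1.7818%
%ΔTR ≈ %ΔP + %ΔQ = (+3.02%) + (-1.7818%) = +1.2382%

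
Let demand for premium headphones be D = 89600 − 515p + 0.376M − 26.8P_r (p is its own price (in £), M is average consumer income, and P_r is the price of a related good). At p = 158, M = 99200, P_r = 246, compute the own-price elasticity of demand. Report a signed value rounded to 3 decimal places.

At the given values, D = 89600 − 515(158) + 0.376(99200) − 26.8(246) = 38936.4.
∂D/∂p = −515.
E = (-515) × (158/38936.4) = -2.08981…

-2.090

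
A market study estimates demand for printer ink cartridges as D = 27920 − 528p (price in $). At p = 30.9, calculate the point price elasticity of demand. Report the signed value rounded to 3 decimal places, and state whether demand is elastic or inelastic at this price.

dD/dp = −528. At p = 30.9, D = 27920 − 528(30.9) = 11604.8.
Ed = (dD/dp)·(p/D) = −528 × (30.9/11604.8) = -1.40590…
|Ed| = 1.406 > 1, so demand is elastic.

-1.406; elastic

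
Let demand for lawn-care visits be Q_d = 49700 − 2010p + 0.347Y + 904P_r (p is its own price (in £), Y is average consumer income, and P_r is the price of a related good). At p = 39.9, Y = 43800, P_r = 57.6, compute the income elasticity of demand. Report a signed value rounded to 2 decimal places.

At the given values, Q_d = 49700 − 2010(39.9) + 0.347(43800) + 904(57.6) = 36770.
∂Q_d/∂Y = 0.347.
E = (0.347) × (43800/36770) = 0.4133…

0.41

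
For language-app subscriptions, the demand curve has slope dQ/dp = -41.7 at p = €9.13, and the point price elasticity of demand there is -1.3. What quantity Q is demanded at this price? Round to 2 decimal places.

292.86

Ed = (dQ/dp)·(p/Q) ⇒ Q = (dQ/dp)·p/Ed = (-41.7)·9.13/(-1.3) = 292.8623…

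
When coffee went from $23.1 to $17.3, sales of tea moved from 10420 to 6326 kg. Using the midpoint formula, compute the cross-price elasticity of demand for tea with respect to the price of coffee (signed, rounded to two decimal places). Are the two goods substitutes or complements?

%ΔQ_{tea} = (6326 − 10420)/avg = -4094/8373 = -0.488952…
%ΔP_{coffee} = (17.3 − 23.1)/avg = -5.8/20.2 = -0.287128…
E_cross = (-4094/8373) / (-5.8/20.2) = 1.7029…
E_cross > 0 ⇒ the goods are substitutes.

1.70; substitutes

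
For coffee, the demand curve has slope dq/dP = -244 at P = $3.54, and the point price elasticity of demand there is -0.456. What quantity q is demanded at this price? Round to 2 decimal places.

1894.21

Ed = (dq/dP)·(P/q) ⇒ q = (dq/dP)·P/Ed = (-244)·3.54/(-0.456) = 1894.2105…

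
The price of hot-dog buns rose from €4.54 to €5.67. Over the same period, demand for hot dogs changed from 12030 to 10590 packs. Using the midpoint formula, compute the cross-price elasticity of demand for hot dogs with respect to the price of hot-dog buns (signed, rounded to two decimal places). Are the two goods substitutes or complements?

-0.58; complements

%ΔQ_{hot dogs} = (10590 − 12030)/avg = -1440/11310 = -0.127320…
%ΔP_{hot-dog buns} = (5.67 − 4.54)/avg = 1.13/5.105 = 0.221351…
E_cross = (-1440/11310) / (1.13/5.105) = -0.5751…
E_cross < 0 ⇒ the goods are complements.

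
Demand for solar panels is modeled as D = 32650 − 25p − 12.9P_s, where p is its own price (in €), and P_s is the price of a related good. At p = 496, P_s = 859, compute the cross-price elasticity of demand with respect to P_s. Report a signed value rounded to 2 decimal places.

-1.21

At the given values, D = 32650 − 25(496) − 12.9(859) = 9168.9.
∂D/∂P_s = -12.9.
E = (-12.9) × (859/9168.9) = -1.2085…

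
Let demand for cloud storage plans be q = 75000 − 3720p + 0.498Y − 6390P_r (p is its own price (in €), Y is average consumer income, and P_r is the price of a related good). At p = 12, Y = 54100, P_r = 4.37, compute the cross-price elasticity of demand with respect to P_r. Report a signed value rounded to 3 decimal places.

-0.951

At the given values, q = 75000 − 3720(12) + 0.498(54100) − 6390(4.37) = 29377.5.
∂q/∂P_r = -6390.
E = (-6390) × (4.37/29377.5) = -0.95053…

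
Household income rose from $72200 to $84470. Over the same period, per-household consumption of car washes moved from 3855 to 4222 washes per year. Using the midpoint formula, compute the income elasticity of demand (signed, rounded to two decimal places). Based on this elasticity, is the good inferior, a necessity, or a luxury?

0.58; necessity

%ΔQ = (4222 − 3855)/[( 3855 + 4222)/2] = 367/4038.5 = 0.090875…
%ΔIncome = (84470 − 72200)/[( 72200 + 84470)/2] = 12270/78335 = 0.156634…
E_income = (367/4038.5) / (12270/78335) = 0.5801…
0 < E_income < 1 ⇒ normal good, necessity.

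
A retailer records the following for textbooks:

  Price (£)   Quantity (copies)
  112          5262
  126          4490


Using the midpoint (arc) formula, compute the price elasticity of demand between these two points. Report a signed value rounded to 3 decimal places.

%ΔQ = (4490 − 5262) / [(5262 + 4490)/2] = -772/4876 = -0.158326…
%ΔP = (126 − 112) / [(112 + 126)/2] = 14/119 = 0.117647…
Arc Ed = %ΔQ / %ΔP = (-772/4876) / (14/119) = -1.34577…

-1.346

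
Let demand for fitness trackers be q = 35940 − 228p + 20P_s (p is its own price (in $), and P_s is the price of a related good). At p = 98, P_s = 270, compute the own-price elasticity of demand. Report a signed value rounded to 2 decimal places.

-1.18

At the given values, q = 35940 − 228(98) + 20(270) = 18996.
∂q/∂p = −228.
E = (-228) × (98/18996) = -1.1762…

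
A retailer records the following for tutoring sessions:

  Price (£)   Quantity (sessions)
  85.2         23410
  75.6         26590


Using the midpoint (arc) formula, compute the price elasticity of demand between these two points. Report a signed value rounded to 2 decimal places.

-1.07

%ΔQ = (26590 − 23410) / [(23410 + 26590)/2] = 3180/25000 = 0.1272
%ΔP = (75.6 − 85.2) / [(85.2 + 75.6)/2] = -9.6/80.4 = -0.119402…
Arc Ed = %ΔQ / %ΔP = (3180/25000) / (-9.6/80.4) = -1.0653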